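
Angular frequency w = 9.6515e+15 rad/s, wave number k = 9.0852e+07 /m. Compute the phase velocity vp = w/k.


vp = w / k
= 9.6515e+15 / 9.0852e+07
= 1.0623e+08 m/s

1.0623e+08


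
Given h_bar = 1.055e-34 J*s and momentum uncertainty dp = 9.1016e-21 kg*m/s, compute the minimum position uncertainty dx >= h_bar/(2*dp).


dx = h_bar / (2 * dp)
= 1.055e-34 / (2 * 9.1016e-21)
= 1.055e-34 / 1.8203e-20
= 5.7957e-15 m

5.7957e-15


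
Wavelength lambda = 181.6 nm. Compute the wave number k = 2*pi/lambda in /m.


k = 2 * pi / lambda
= 6.2832 / (181.6e-9)
= 6.2832 / 1.8160e-07
= 3.4599e+07 /m

3.4599e+07


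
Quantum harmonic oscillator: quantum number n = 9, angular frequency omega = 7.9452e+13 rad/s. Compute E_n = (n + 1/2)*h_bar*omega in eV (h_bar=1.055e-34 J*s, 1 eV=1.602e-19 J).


E = (n + 1/2) * h_bar * omega
= (9 + 0.5) * 1.055e-34 * 7.9452e+13
= 9.5 * 8.3822e-21
= 7.9631e-20 J
= 0.4971 eV

0.4971


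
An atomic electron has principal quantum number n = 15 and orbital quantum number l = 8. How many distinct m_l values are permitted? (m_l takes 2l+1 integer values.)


m_l ranges from -l to +l in integer steps
So m_l goes from -8 to +8
Count = 2l + 1 = 2*8 + 1
= 17

17


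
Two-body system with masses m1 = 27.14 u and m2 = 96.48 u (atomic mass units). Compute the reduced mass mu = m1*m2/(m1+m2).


mu = m1 * m2 / (m1 + m2)
= 27.14 * 96.48 / (27.14 + 96.48)
= 2618.4672 / 123.62
= 21.1816 u

21.1816


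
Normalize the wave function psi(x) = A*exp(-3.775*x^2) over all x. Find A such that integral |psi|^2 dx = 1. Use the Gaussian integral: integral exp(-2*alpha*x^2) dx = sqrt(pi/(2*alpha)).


integral |psi|^2 dx = A^2 * sqrt(pi/(2*alpha)) = 1
A^2 = sqrt(2*alpha/pi)
= sqrt(2 * 3.775 / pi)
= 1.550239
A = sqrt(1.550239)
= 1.2451

1.2451


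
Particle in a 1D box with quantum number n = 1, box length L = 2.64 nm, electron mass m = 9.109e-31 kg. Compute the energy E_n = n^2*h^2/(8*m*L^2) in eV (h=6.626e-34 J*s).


E = n^2 * h^2 / (8 * m * L^2)
= 1^2 * (6.626e-34)^2 / (8 * 9.109e-31 * (2.64e-9)^2)
= 1 * 4.3904e-67 / (8 * 9.109e-31 * 6.9696e-18)
= 8.6444e-21 J
= 0.054 eV

0.054


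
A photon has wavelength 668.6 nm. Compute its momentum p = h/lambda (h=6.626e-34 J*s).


p = h / lambda
= 6.626e-34 / (668.6e-9)
= 6.626e-34 / 6.6860e-07
= 9.9103e-28 kg*m/s

9.9103e-28


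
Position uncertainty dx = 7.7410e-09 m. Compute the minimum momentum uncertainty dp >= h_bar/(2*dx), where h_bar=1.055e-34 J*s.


dp = h_bar / (2 * dx)
= 1.055e-34 / (2 * 7.7410e-09)
= 1.055e-34 / 1.5482e-08
= 6.8144e-27 kg*m/s

6.8144e-27


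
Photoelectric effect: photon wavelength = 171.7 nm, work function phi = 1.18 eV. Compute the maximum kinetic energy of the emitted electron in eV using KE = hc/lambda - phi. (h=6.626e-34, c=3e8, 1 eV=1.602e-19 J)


E_photon = hc / lambda
= (6.626e-34)(3e8) / (171.7e-9)
= 1.1577e-18 J
= 7.2267 eV
KE = E_photon - phi
= 7.2267 - 1.18
= 6.0467 eV

6.0467


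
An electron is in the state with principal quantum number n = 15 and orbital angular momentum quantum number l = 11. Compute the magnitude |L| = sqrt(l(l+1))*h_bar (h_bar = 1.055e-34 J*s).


L = sqrt(l*(l+1)) * h_bar
= sqrt(11 * 12) * 1.055e-34
= sqrt(132) * 1.055e-34
= 11.4891 * 1.055e-34
= 1.2121e-33 J*s

1.2121e-33


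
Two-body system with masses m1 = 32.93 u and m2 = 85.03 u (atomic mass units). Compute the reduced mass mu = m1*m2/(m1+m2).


mu = m1 * m2 / (m1 + m2)
= 32.93 * 85.03 / (32.93 + 85.03)
= 2800.0379 / 117.96
= 23.7372 u

23.7372


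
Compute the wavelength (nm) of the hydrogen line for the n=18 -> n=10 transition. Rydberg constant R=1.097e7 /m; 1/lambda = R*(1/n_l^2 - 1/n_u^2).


1/lambda = R * (1/n_l^2 - 1/n_u^2)
= 1.097e7 * (1/10^2 - 1/18^2)
= 1.097e7 * (0.01 - 0.003086)
= 1.097e7 * 0.006914
= 7.5842e+04 /m
lambda = 1 / 7.5842e+04 = 13185.3106 nm

13185.3106


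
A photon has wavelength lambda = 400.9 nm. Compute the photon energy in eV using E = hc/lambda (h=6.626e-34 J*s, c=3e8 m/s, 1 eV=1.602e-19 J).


E = hc / lambda
= (6.626e-34)(3e8) / (400.9e-9)
= 1.9878e-25 / 4.0090e-07
= 4.9583e-19 J
Converting to eV: 4.9583e-19 / 1.602e-19
= 3.0951 eV

3.0951


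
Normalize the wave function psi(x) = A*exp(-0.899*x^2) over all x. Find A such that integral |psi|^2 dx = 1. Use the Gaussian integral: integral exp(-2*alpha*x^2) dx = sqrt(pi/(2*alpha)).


integral |psi|^2 dx = A^2 * sqrt(pi/(2*alpha)) = 1
A^2 = sqrt(2*alpha/pi)
= sqrt(2 * 0.899 / pi)
= 0.756519
A = sqrt(0.756519)
= 0.8698

0.8698


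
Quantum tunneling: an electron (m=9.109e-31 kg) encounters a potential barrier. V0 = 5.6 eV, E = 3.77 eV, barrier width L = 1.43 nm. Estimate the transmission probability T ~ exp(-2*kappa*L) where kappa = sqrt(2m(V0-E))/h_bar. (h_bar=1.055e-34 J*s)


V0 - E = 1.83 eV = 2.9317e-19 J
kappa = sqrt(2 * m * (V0-E)) / h_bar
= sqrt(2 * 9.109e-31 * 2.9317e-19) / 1.055e-34
= 6.9272e+09 /m
2*kappa*L = 2 * 6.9272e+09 * 1.43e-9
= 19.8117
T = exp(-19.8117) = 2.488331e-09

2.488331e-09


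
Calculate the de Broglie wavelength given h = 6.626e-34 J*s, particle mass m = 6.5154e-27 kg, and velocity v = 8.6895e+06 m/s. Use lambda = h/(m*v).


lambda = h / (m * v)
= 6.626e-34 / (6.5154e-27 * 8.6895e+06)
= 6.626e-34 / 5.6616e-20
= 1.1703e-14 m

1.1703e-14


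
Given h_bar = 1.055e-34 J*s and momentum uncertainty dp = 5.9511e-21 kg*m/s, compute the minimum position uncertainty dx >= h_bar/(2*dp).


dx = h_bar / (2 * dp)
= 1.055e-34 / (2 * 5.9511e-21)
= 1.055e-34 / 1.1902e-20
= 8.8639e-15 m

8.8639e-15


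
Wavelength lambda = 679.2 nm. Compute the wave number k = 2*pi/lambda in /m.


k = 2 * pi / lambda
= 6.2832 / (679.2e-9)
= 6.2832 / 6.7920e-07
= 9.2509e+06 /m

9.2509e+06


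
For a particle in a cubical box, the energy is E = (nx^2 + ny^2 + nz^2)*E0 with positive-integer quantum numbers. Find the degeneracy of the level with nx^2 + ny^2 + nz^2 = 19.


Enumerate all (nx, ny, nz) with nx^2 + ny^2 + nz^2 = 19:
(1,3,3)
(3,1,3)
(3,3,1)
Total degeneracy = 3

3


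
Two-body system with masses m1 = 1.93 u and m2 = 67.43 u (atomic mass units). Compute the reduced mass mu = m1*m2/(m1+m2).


mu = m1 * m2 / (m1 + m2)
= 1.93 * 67.43 / (1.93 + 67.43)
= 130.1399 / 69.36
= 1.8763 u

1.8763


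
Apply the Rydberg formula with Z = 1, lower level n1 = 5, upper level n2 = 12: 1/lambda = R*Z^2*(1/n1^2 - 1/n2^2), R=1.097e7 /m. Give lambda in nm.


1/lambda = R * Z^2 * (1/n1^2 - 1/n2^2)
= 1.097e7 * 1^2 * (1/5^2 - 1/12^2)
= 1.097e7 * 1 * (0.04 - 0.006944)
= 3.6262e+05 /m
lambda = 1 / 3.6262e+05
= 2757.712 nm

2757.712


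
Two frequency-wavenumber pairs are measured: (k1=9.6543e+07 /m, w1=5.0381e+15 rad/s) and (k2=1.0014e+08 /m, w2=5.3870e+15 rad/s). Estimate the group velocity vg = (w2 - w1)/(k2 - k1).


vg = (w2 - w1) / (k2 - k1)
= (5.3870e+15 - 5.0381e+15) / (1.0014e+08 - 9.6543e+07)
= 3.4890e+14 / 3.5970e+06
= 9.6997e+07 m/s

9.6997e+07


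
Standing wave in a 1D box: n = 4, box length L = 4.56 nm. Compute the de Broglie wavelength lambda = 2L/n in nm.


lambda = 2L / n
= 2 * 4.56 / 4
= 9.12 / 4
= 2.28 nm

2.28


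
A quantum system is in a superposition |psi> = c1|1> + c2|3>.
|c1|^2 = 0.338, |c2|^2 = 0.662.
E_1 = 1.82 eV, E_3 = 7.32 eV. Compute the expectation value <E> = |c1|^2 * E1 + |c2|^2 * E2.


<E> = |c1|^2 * E1 + |c2|^2 * E2
= 0.338 * 1.82 + 0.662 * 7.32
= 0.6152 + 4.8458
= 5.461 eV

5.461


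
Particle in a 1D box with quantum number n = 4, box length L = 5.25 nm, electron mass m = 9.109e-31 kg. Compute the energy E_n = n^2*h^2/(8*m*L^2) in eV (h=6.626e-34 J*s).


E = n^2 * h^2 / (8 * m * L^2)
= 4^2 * (6.626e-34)^2 / (8 * 9.109e-31 * (5.25e-9)^2)
= 16 * 4.3904e-67 / (8 * 9.109e-31 * 2.7563e-17)
= 3.4974e-20 J
= 0.2183 eV

0.2183


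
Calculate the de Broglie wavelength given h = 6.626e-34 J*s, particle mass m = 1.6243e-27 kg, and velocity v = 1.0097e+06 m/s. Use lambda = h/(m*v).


lambda = h / (m * v)
= 6.626e-34 / (1.6243e-27 * 1.0097e+06)
= 6.626e-34 / 1.6401e-21
= 4.0401e-13 m

4.0401e-13


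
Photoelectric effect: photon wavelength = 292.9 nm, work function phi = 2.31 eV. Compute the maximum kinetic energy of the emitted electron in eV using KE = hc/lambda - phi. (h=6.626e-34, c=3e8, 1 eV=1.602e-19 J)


E_photon = hc / lambda
= (6.626e-34)(3e8) / (292.9e-9)
= 6.7866e-19 J
= 4.2363 eV
KE = E_photon - phi
= 4.2363 - 2.31
= 1.9263 eV

1.9263


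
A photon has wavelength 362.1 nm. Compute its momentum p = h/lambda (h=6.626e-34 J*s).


p = h / lambda
= 6.626e-34 / (362.1e-9)
= 6.626e-34 / 3.6210e-07
= 1.8299e-27 kg*m/s

1.8299e-27


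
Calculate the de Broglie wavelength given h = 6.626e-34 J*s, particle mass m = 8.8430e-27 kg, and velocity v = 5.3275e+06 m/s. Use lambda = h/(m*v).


lambda = h / (m * v)
= 6.626e-34 / (8.8430e-27 * 5.3275e+06)
= 6.626e-34 / 4.7111e-20
= 1.4065e-14 m

1.4065e-14


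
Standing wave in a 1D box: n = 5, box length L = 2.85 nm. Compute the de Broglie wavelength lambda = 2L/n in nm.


lambda = 2L / n
= 2 * 2.85 / 5
= 5.7 / 5
= 1.14 nm

1.14


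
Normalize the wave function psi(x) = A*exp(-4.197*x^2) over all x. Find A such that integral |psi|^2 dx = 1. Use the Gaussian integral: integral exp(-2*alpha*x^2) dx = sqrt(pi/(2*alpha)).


integral |psi|^2 dx = A^2 * sqrt(pi/(2*alpha)) = 1
A^2 = sqrt(2*alpha/pi)
= sqrt(2 * 4.197 / pi)
= 1.634593
A = sqrt(1.634593)
= 1.2785

1.2785


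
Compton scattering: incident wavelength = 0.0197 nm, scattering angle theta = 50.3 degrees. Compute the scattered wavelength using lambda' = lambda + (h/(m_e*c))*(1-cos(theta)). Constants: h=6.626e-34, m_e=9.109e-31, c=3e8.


Compton wavelength: h/(m_e*c) = 2.4247e-12 m
d_lambda = 2.4247e-12 * (1 - cos(50.3 deg))
= 2.4247e-12 * 0.361232
= 8.7588e-13 m = 0.000876 nm
lambda' = 0.0197 + 0.000876
= 0.020576 nm

0.020576


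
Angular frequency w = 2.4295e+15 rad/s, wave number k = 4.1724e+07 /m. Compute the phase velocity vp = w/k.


vp = w / k
= 2.4295e+15 / 4.1724e+07
= 5.8228e+07 m/s

5.8228e+07


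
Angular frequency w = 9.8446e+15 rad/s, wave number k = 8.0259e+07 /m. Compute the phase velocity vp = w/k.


vp = w / k
= 9.8446e+15 / 8.0259e+07
= 1.2266e+08 m/s

1.2266e+08


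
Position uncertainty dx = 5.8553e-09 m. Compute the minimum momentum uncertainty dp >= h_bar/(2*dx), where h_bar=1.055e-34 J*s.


dp = h_bar / (2 * dx)
= 1.055e-34 / (2 * 5.8553e-09)
= 1.055e-34 / 1.1711e-08
= 9.0089e-27 kg*m/s

9.0089e-27


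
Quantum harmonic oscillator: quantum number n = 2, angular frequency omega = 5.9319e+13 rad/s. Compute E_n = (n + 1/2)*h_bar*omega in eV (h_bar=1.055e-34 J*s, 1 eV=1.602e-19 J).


E = (n + 1/2) * h_bar * omega
= (2 + 0.5) * 1.055e-34 * 5.9319e+13
= 2.5 * 6.2582e-21
= 1.5645e-20 J
= 0.0977 eV

0.0977


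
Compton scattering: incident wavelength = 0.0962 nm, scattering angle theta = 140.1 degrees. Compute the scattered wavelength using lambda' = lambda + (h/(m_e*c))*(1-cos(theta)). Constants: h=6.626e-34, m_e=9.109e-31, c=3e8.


Compton wavelength: h/(m_e*c) = 2.4247e-12 m
d_lambda = 2.4247e-12 * (1 - cos(140.1 deg))
= 2.4247e-12 * 1.767165
= 4.2849e-12 m = 0.004285 nm
lambda' = 0.0962 + 0.004285
= 0.100485 nm

0.100485


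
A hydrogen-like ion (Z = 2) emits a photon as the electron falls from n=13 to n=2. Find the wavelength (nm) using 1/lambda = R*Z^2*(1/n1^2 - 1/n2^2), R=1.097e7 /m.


1/lambda = R * Z^2 * (1/n1^2 - 1/n2^2)
= 1.097e7 * 2^2 * (1/2^2 - 1/13^2)
= 1.097e7 * 4 * (0.25 - 0.005917)
= 1.0710e+07 /m
lambda = 1 / 1.0710e+07
= 93.3676 nm

93.3676


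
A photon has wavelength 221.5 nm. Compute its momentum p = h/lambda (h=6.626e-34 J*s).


p = h / lambda
= 6.626e-34 / (221.5e-9)
= 6.626e-34 / 2.2150e-07
= 2.9914e-27 kg*m/s

2.9914e-27


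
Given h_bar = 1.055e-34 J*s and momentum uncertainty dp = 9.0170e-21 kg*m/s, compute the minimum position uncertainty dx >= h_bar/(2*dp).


dx = h_bar / (2 * dp)
= 1.055e-34 / (2 * 9.0170e-21)
= 1.055e-34 / 1.8034e-20
= 5.8501e-15 m

5.8501e-15


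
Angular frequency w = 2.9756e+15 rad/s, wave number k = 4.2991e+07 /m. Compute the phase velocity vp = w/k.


vp = w / k
= 2.9756e+15 / 4.2991e+07
= 6.9214e+07 m/s

6.9214e+07


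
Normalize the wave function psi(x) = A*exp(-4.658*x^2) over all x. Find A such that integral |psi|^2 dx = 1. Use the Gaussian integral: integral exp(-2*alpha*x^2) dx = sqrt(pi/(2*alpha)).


integral |psi|^2 dx = A^2 * sqrt(pi/(2*alpha)) = 1
A^2 = sqrt(2*alpha/pi)
= sqrt(2 * 4.658 / pi)
= 1.722026
A = sqrt(1.722026)
= 1.3123

1.3123


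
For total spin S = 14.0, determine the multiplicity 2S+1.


Spin multiplicity = 2S + 1
= 2 * 14.0 + 1
= 28.0 + 1
= 29

29


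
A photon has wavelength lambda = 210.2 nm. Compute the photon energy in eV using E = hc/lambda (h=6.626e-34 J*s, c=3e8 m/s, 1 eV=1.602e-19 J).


E = hc / lambda
= (6.626e-34)(3e8) / (210.2e-9)
= 1.9878e-25 / 2.1020e-07
= 9.4567e-19 J
Converting to eV: 9.4567e-19 / 1.602e-19
= 5.9031 eV

5.9031


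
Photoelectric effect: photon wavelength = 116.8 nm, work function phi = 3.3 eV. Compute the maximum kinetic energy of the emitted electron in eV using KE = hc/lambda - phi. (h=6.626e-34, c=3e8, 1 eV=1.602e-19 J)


E_photon = hc / lambda
= (6.626e-34)(3e8) / (116.8e-9)
= 1.7019e-18 J
= 10.6235 eV
KE = E_photon - phi
= 10.6235 - 3.3
= 7.3235 eV

7.3235


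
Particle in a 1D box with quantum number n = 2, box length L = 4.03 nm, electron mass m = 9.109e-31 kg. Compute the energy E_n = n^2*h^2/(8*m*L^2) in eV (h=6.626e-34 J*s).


E = n^2 * h^2 / (8 * m * L^2)
= 2^2 * (6.626e-34)^2 / (8 * 9.109e-31 * (4.03e-9)^2)
= 4 * 4.3904e-67 / (8 * 9.109e-31 * 1.6241e-17)
= 1.4839e-20 J
= 0.0926 eV

0.0926


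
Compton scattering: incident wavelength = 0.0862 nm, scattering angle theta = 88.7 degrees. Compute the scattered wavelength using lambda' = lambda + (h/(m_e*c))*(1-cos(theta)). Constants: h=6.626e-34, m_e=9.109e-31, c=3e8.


Compton wavelength: h/(m_e*c) = 2.4247e-12 m
d_lambda = 2.4247e-12 * (1 - cos(88.7 deg))
= 2.4247e-12 * 0.977313
= 2.3697e-12 m = 0.00237 nm
lambda' = 0.0862 + 0.00237
= 0.08857 nm

0.08857


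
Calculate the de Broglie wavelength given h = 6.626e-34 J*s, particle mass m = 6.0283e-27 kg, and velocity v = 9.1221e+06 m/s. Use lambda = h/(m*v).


lambda = h / (m * v)
= 6.626e-34 / (6.0283e-27 * 9.1221e+06)
= 6.626e-34 / 5.4991e-20
= 1.2049e-14 m

1.2049e-14


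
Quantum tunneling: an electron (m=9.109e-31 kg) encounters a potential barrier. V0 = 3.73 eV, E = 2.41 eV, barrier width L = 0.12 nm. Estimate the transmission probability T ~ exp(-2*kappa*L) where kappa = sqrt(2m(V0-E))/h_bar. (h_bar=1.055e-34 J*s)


V0 - E = 1.32 eV = 2.1146e-19 J
kappa = sqrt(2 * m * (V0-E)) / h_bar
= sqrt(2 * 9.109e-31 * 2.1146e-19) / 1.055e-34
= 5.8832e+09 /m
2*kappa*L = 2 * 5.8832e+09 * 0.12e-9
= 1.412
T = exp(-1.412) = 2.436613e-01

2.436613e-01


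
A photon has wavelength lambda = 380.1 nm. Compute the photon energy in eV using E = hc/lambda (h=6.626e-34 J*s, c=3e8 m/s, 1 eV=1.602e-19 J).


E = hc / lambda
= (6.626e-34)(3e8) / (380.1e-9)
= 1.9878e-25 / 3.8010e-07
= 5.2297e-19 J
Converting to eV: 5.2297e-19 / 1.602e-19
= 3.2645 eV

3.2645


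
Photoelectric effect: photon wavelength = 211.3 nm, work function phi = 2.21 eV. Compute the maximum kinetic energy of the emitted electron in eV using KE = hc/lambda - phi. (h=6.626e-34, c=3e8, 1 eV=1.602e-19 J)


E_photon = hc / lambda
= (6.626e-34)(3e8) / (211.3e-9)
= 9.4075e-19 J
= 5.8723 eV
KE = E_photon - phi
= 5.8723 - 2.21
= 3.6623 eV

3.6623


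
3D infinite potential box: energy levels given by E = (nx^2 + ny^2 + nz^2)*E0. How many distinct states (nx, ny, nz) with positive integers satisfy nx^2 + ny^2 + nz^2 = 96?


Enumerate all (nx, ny, nz) with nx^2 + ny^2 + nz^2 = 96:
(4,4,8)
(4,8,4)
(8,4,4)
Total degeneracy = 3

3


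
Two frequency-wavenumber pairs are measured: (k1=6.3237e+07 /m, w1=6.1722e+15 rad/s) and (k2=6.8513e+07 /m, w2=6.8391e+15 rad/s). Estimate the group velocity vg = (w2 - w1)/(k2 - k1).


vg = (w2 - w1) / (k2 - k1)
= (6.8391e+15 - 6.1722e+15) / (6.8513e+07 - 6.3237e+07)
= 6.6690e+14 / 5.2760e+06
= 1.2640e+08 m/s

1.2640e+08


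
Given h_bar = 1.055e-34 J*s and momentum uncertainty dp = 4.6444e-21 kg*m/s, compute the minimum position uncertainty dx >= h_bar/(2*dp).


dx = h_bar / (2 * dp)
= 1.055e-34 / (2 * 4.6444e-21)
= 1.055e-34 / 9.2888e-21
= 1.1358e-14 m

1.1358e-14


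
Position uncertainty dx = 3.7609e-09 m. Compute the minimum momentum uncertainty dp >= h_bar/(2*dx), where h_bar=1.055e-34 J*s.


dp = h_bar / (2 * dx)
= 1.055e-34 / (2 * 3.7609e-09)
= 1.055e-34 / 7.5218e-09
= 1.4026e-26 kg*m/s

1.4026e-26


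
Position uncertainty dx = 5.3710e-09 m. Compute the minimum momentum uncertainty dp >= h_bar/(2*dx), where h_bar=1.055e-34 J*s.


dp = h_bar / (2 * dx)
= 1.055e-34 / (2 * 5.3710e-09)
= 1.055e-34 / 1.0742e-08
= 9.8213e-27 kg*m/s

9.8213e-27


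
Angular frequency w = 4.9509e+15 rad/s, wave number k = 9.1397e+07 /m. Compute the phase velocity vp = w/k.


vp = w / k
= 4.9509e+15 / 9.1397e+07
= 5.4169e+07 m/s

5.4169e+07


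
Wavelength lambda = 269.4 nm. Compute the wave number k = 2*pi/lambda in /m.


k = 2 * pi / lambda
= 6.2832 / (269.4e-9)
= 6.2832 / 2.6940e-07
= 2.3323e+07 /m

2.3323e+07


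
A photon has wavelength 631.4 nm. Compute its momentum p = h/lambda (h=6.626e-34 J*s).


p = h / lambda
= 6.626e-34 / (631.4e-9)
= 6.626e-34 / 6.3140e-07
= 1.0494e-27 kg*m/s

1.0494e-27


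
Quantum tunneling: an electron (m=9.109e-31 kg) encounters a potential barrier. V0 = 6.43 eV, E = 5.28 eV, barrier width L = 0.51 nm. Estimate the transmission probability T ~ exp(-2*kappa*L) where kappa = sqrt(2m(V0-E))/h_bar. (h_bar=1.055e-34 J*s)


V0 - E = 1.15 eV = 1.8423e-19 J
kappa = sqrt(2 * m * (V0-E)) / h_bar
= sqrt(2 * 9.109e-31 * 1.8423e-19) / 1.055e-34
= 5.4913e+09 /m
2*kappa*L = 2 * 5.4913e+09 * 0.51e-9
= 5.6012
T = exp(-5.6012) = 3.693564e-03

3.693564e-03


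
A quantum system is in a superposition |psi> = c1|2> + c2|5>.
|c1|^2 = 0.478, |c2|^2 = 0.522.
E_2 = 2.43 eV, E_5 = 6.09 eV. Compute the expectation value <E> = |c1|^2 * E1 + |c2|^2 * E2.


<E> = |c1|^2 * E1 + |c2|^2 * E2
= 0.478 * 2.43 + 0.522 * 6.09
= 1.1615 + 3.179
= 4.3405 eV

4.3405


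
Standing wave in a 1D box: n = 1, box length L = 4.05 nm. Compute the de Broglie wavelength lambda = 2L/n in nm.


lambda = 2L / n
= 2 * 4.05 / 1
= 8.1 / 1
= 8.1 nm

8.1


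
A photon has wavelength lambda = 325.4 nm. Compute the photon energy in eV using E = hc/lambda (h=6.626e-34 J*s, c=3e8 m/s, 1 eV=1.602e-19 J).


E = hc / lambda
= (6.626e-34)(3e8) / (325.4e-9)
= 1.9878e-25 / 3.2540e-07
= 6.1088e-19 J
Converting to eV: 6.1088e-19 / 1.602e-19
= 3.8132 eV

3.8132


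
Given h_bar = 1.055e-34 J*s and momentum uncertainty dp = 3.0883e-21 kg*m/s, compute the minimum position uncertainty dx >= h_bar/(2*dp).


dx = h_bar / (2 * dp)
= 1.055e-34 / (2 * 3.0883e-21)
= 1.055e-34 / 6.1766e-21
= 1.7081e-14 m

1.7081e-14


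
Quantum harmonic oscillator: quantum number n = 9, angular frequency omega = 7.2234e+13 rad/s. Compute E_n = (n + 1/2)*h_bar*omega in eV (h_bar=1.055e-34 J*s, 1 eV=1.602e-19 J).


E = (n + 1/2) * h_bar * omega
= (9 + 0.5) * 1.055e-34 * 7.2234e+13
= 9.5 * 7.6207e-21
= 7.2397e-20 J
= 0.4519 eV

0.4519


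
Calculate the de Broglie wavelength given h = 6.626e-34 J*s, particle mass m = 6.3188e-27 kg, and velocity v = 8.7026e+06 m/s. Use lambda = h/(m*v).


lambda = h / (m * v)
= 6.626e-34 / (6.3188e-27 * 8.7026e+06)
= 6.626e-34 / 5.4990e-20
= 1.2049e-14 m

1.2049e-14


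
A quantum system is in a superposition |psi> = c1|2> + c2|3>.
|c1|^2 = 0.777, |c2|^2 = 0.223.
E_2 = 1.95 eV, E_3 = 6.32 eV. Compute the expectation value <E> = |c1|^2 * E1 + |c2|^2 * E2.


<E> = |c1|^2 * E1 + |c2|^2 * E2
= 0.777 * 1.95 + 0.223 * 6.32
= 1.5151 + 1.4094
= 2.9245 eV

2.9245


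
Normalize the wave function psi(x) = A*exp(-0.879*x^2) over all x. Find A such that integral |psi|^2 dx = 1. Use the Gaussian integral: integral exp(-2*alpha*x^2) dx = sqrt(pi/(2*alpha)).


integral |psi|^2 dx = A^2 * sqrt(pi/(2*alpha)) = 1
A^2 = sqrt(2*alpha/pi)
= sqrt(2 * 0.879 / pi)
= 0.748057
A = sqrt(0.748057)
= 0.8649

0.8649


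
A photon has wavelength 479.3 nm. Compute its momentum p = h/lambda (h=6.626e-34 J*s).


p = h / lambda
= 6.626e-34 / (479.3e-9)
= 6.626e-34 / 4.7930e-07
= 1.3824e-27 kg*m/s

1.3824e-27


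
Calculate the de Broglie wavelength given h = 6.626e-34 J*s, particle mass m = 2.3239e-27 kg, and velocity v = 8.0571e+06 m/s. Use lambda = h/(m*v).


lambda = h / (m * v)
= 6.626e-34 / (2.3239e-27 * 8.0571e+06)
= 6.626e-34 / 1.8724e-20
= 3.5388e-14 m

3.5388e-14


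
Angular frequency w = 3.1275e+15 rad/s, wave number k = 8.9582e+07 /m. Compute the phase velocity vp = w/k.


vp = w / k
= 3.1275e+15 / 8.9582e+07
= 3.4912e+07 m/s

3.4912e+07


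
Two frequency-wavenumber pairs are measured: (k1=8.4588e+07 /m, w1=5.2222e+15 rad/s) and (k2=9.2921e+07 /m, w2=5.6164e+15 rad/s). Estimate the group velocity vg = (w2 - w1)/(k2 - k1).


vg = (w2 - w1) / (k2 - k1)
= (5.6164e+15 - 5.2222e+15) / (9.2921e+07 - 8.4588e+07)
= 3.9420e+14 / 8.3330e+06
= 4.7306e+07 m/s

4.7306e+07


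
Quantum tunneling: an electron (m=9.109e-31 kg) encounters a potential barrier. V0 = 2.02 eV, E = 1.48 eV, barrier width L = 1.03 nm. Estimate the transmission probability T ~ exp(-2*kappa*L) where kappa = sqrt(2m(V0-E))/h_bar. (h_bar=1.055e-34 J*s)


V0 - E = 0.54 eV = 8.6508e-20 J
kappa = sqrt(2 * m * (V0-E)) / h_bar
= sqrt(2 * 9.109e-31 * 8.6508e-20) / 1.055e-34
= 3.7629e+09 /m
2*kappa*L = 2 * 3.7629e+09 * 1.03e-9
= 7.7516
T = exp(-7.7516) = 4.300394e-04

4.300394e-04


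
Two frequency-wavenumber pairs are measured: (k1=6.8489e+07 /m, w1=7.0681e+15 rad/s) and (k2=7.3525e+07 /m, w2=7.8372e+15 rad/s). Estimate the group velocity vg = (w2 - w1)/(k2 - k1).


vg = (w2 - w1) / (k2 - k1)
= (7.8372e+15 - 7.0681e+15) / (7.3525e+07 - 6.8489e+07)
= 7.6910e+14 / 5.0360e+06
= 1.5272e+08 m/s

1.5272e+08


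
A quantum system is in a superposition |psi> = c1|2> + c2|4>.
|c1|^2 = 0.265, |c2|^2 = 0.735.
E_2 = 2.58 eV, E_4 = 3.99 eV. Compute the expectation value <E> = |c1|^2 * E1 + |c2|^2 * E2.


<E> = |c1|^2 * E1 + |c2|^2 * E2
= 0.265 * 2.58 + 0.735 * 3.99
= 0.6837 + 2.9327
= 3.6164 eV

3.6164


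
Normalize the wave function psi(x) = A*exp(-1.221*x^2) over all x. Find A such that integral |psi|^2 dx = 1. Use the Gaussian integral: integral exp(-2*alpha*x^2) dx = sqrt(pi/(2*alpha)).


integral |psi|^2 dx = A^2 * sqrt(pi/(2*alpha)) = 1
A^2 = sqrt(2*alpha/pi)
= sqrt(2 * 1.221 / pi)
= 0.881653
A = sqrt(0.881653)
= 0.939

0.939


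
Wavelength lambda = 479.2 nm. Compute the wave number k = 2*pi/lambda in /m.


k = 2 * pi / lambda
= 6.2832 / (479.2e-9)
= 6.2832 / 4.7920e-07
= 1.3112e+07 /m

1.3112e+07


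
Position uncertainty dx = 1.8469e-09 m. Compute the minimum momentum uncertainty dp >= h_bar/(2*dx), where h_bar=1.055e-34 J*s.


dp = h_bar / (2 * dx)
= 1.055e-34 / (2 * 1.8469e-09)
= 1.055e-34 / 3.6938e-09
= 2.8561e-26 kg*m/s

2.8561e-26


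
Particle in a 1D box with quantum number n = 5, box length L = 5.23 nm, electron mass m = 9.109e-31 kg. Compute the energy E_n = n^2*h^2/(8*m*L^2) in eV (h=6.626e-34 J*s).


E = n^2 * h^2 / (8 * m * L^2)
= 5^2 * (6.626e-34)^2 / (8 * 9.109e-31 * (5.23e-9)^2)
= 25 * 4.3904e-67 / (8 * 9.109e-31 * 2.7353e-17)
= 5.5065e-20 J
= 0.3437 eV

0.3437


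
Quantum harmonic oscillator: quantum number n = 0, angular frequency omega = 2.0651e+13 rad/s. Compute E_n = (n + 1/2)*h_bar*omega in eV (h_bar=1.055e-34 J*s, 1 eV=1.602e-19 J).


E = (n + 1/2) * h_bar * omega
= (0 + 0.5) * 1.055e-34 * 2.0651e+13
= 0.5 * 2.1787e-21
= 1.0893e-21 J
= 0.0068 eV

0.0068


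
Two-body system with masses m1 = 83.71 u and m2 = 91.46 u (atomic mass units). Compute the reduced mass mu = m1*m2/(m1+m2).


mu = m1 * m2 / (m1 + m2)
= 83.71 * 91.46 / (83.71 + 91.46)
= 7656.1166 / 175.17
= 43.7068 u

43.7068


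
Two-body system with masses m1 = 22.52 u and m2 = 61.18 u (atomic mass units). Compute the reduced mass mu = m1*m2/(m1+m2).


mu = m1 * m2 / (m1 + m2)
= 22.52 * 61.18 / (22.52 + 61.18)
= 1377.7736 / 83.7
= 16.4609 u

16.4609


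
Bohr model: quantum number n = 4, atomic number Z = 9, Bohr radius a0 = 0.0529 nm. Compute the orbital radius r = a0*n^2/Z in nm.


r = a0 * n^2 / Z
= 0.0529 * 4^2 / 9
= 0.0529 * 16 / 9
= 0.094 nm

0.094


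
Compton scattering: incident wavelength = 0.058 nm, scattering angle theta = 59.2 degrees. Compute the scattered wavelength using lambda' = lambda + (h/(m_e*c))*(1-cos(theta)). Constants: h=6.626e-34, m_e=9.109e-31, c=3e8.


Compton wavelength: h/(m_e*c) = 2.4247e-12 m
d_lambda = 2.4247e-12 * (1 - cos(59.2 deg))
= 2.4247e-12 * 0.487957
= 1.1832e-12 m = 0.001183 nm
lambda' = 0.058 + 0.001183
= 0.059183 nm

0.059183


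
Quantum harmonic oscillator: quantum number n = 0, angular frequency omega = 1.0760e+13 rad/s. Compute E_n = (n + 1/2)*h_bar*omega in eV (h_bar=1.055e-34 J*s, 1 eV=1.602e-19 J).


E = (n + 1/2) * h_bar * omega
= (0 + 0.5) * 1.055e-34 * 1.0760e+13
= 0.5 * 1.1352e-21
= 5.6759e-22 J
= 0.0035 eV

0.0035


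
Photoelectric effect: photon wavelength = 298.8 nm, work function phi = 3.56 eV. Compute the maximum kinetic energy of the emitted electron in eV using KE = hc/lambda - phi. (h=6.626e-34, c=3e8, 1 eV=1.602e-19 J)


E_photon = hc / lambda
= (6.626e-34)(3e8) / (298.8e-9)
= 6.6526e-19 J
= 4.1527 eV
KE = E_photon - phi
= 4.1527 - 3.56
= 0.5927 eV

0.5927


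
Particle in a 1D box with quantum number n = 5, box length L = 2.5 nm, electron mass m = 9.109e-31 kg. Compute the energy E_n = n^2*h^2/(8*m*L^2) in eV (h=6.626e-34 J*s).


E = n^2 * h^2 / (8 * m * L^2)
= 5^2 * (6.626e-34)^2 / (8 * 9.109e-31 * (2.5e-9)^2)
= 25 * 4.3904e-67 / (8 * 9.109e-31 * 6.2500e-18)
= 2.4099e-19 J
= 1.5043 eV

1.5043


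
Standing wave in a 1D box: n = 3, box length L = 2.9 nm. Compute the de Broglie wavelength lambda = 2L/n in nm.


lambda = 2L / n
= 2 * 2.9 / 3
= 5.8 / 3
= 1.9333 nm

1.9333


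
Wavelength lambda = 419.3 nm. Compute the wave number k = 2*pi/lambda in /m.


k = 2 * pi / lambda
= 6.2832 / (419.3e-9)
= 6.2832 / 4.1930e-07
= 1.4985e+07 /m

1.4985e+07


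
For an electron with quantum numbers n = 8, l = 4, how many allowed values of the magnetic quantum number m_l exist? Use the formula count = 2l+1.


m_l ranges from -l to +l in integer steps
So m_l goes from -4 to +4
Count = 2l + 1 = 2*4 + 1
= 9

9


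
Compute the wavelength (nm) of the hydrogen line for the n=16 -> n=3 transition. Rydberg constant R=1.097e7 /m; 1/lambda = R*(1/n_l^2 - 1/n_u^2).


1/lambda = R * (1/n_l^2 - 1/n_u^2)
= 1.097e7 * (1/3^2 - 1/16^2)
= 1.097e7 * (0.111111 - 0.003906)
= 1.097e7 * 0.107205
= 1.1760e+06 /m
lambda = 1 / 1.1760e+06 = 850.3131 nm

850.3131


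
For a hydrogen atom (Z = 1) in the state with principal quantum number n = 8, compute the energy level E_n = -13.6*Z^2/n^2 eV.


E_n = -13.6 * Z^2 / n^2
= -13.6 * 1^2 / 8^2
= -13.6 * 1 / 64
= -0.2125 eV

-0.2125


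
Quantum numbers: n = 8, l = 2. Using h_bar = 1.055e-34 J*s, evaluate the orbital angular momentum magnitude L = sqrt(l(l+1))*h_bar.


L = sqrt(l*(l+1)) * h_bar
= sqrt(2 * 3) * 1.055e-34
= sqrt(6) * 1.055e-34
= 2.4495 * 1.055e-34
= 2.5842e-34 J*s

2.5842e-34


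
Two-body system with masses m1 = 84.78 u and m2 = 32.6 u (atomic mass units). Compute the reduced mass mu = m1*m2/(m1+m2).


mu = m1 * m2 / (m1 + m2)
= 84.78 * 32.6 / (84.78 + 32.6)
= 2763.828 / 117.38
= 23.546 u

23.546


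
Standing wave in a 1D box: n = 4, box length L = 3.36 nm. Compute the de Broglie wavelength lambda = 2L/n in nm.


lambda = 2L / n
= 2 * 3.36 / 4
= 6.72 / 4
= 1.68 nm

1.68


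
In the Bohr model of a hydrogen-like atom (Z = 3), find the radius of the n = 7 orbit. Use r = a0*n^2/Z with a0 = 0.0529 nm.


r = a0 * n^2 / Z
= 0.0529 * 7^2 / 3
= 0.0529 * 49 / 3
= 0.864 nm

0.864


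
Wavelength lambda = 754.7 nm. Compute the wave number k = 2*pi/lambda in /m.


k = 2 * pi / lambda
= 6.2832 / (754.7e-9)
= 6.2832 / 7.5470e-07
= 8.3254e+06 /m

8.3254e+06


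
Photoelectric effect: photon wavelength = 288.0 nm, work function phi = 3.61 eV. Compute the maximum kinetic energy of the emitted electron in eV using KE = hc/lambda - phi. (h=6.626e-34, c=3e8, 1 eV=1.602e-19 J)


E_photon = hc / lambda
= (6.626e-34)(3e8) / (288.0e-9)
= 6.9021e-19 J
= 4.3084 eV
KE = E_photon - phi
= 4.3084 - 3.61
= 0.6984 eV

0.6984


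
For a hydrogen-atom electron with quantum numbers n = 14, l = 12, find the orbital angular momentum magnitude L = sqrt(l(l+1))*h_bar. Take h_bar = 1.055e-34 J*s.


L = sqrt(l*(l+1)) * h_bar
= sqrt(12 * 13) * 1.055e-34
= sqrt(156) * 1.055e-34
= 12.49 * 1.055e-34
= 1.3177e-33 J*s

1.3177e-33


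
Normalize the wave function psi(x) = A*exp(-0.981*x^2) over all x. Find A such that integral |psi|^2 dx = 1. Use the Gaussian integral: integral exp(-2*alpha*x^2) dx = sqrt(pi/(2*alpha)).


integral |psi|^2 dx = A^2 * sqrt(pi/(2*alpha)) = 1
A^2 = sqrt(2*alpha/pi)
= sqrt(2 * 0.981 / pi)
= 0.790268
A = sqrt(0.790268)
= 0.889

0.889


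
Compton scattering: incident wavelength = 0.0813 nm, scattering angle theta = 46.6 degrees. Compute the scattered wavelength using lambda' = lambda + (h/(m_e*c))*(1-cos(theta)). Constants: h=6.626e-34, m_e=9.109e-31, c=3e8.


Compton wavelength: h/(m_e*c) = 2.4247e-12 m
d_lambda = 2.4247e-12 * (1 - cos(46.6 deg))
= 2.4247e-12 * 0.312912
= 7.5872e-13 m = 0.000759 nm
lambda' = 0.0813 + 0.000759
= 0.082059 nm

0.082059


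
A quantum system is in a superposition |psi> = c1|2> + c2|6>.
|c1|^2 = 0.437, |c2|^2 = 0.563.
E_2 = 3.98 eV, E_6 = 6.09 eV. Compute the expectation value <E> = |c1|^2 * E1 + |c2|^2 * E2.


<E> = |c1|^2 * E1 + |c2|^2 * E2
= 0.437 * 3.98 + 0.563 * 6.09
= 1.7393 + 3.4287
= 5.1679 eV

5.1679


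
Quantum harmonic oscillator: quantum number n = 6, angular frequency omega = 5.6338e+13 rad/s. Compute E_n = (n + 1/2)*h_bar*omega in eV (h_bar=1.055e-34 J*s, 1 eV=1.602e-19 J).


E = (n + 1/2) * h_bar * omega
= (6 + 0.5) * 1.055e-34 * 5.6338e+13
= 6.5 * 5.9437e-21
= 3.8634e-20 J
= 0.2412 eV

0.2412


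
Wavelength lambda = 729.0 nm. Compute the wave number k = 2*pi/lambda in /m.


k = 2 * pi / lambda
= 6.2832 / (729.0e-9)
= 6.2832 / 7.2900e-07
= 8.6189e+06 /m

8.6189e+06


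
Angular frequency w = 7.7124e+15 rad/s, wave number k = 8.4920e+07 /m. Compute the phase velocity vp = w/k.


vp = w / k
= 7.7124e+15 / 8.4920e+07
= 9.0820e+07 m/s

9.0820e+07


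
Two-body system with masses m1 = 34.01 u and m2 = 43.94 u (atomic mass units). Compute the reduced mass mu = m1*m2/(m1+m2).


mu = m1 * m2 / (m1 + m2)
= 34.01 * 43.94 / (34.01 + 43.94)
= 1494.3994 / 77.95
= 19.1713 u

19.1713


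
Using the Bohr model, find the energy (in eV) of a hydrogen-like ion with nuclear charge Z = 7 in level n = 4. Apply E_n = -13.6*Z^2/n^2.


E_n = -13.6 * Z^2 / n^2
= -13.6 * 7^2 / 4^2
= -13.6 * 49 / 16
= -41.65 eV

-41.65


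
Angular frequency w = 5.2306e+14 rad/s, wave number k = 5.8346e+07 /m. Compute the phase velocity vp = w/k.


vp = w / k
= 5.2306e+14 / 5.8346e+07
= 8.9648e+06 m/s

8.9648e+06


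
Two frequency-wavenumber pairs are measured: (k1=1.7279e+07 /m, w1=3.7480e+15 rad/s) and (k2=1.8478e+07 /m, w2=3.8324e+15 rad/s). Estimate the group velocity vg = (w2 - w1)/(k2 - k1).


vg = (w2 - w1) / (k2 - k1)
= (3.8324e+15 - 3.7480e+15) / (1.8478e+07 - 1.7279e+07)
= 8.4400e+13 / 1.1990e+06
= 7.0392e+07 m/s

7.0392e+07


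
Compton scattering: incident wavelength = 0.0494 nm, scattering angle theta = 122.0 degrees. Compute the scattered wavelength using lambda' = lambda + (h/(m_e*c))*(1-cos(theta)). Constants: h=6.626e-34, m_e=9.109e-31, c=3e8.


Compton wavelength: h/(m_e*c) = 2.4247e-12 m
d_lambda = 2.4247e-12 * (1 - cos(122.0 deg))
= 2.4247e-12 * 1.529919
= 3.7096e-12 m = 0.00371 nm
lambda' = 0.0494 + 0.00371
= 0.05311 nm

0.05311


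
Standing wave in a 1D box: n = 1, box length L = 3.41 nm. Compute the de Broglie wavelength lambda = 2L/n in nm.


lambda = 2L / n
= 2 * 3.41 / 1
= 6.82 / 1
= 6.82 nm

6.82


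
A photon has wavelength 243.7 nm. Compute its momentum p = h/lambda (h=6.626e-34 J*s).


p = h / lambda
= 6.626e-34 / (243.7e-9)
= 6.626e-34 / 2.4370e-07
= 2.7189e-27 kg*m/s

2.7189e-27


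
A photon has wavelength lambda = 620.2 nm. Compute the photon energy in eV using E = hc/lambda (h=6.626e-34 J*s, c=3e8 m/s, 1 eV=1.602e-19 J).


E = hc / lambda
= (6.626e-34)(3e8) / (620.2e-9)
= 1.9878e-25 / 6.2020e-07
= 3.2051e-19 J
Converting to eV: 3.2051e-19 / 1.602e-19
= 2.0007 eV

2.0007


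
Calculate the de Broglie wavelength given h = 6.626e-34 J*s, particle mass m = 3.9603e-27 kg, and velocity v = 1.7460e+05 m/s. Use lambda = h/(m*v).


lambda = h / (m * v)
= 6.626e-34 / (3.9603e-27 * 1.7460e+05)
= 6.626e-34 / 6.9147e-22
= 9.5825e-13 m

9.5825e-13


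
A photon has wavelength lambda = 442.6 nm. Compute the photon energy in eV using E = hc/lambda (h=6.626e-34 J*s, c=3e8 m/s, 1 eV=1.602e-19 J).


E = hc / lambda
= (6.626e-34)(3e8) / (442.6e-9)
= 1.9878e-25 / 4.4260e-07
= 4.4912e-19 J
Converting to eV: 4.4912e-19 / 1.602e-19
= 2.8035 eV

2.8035


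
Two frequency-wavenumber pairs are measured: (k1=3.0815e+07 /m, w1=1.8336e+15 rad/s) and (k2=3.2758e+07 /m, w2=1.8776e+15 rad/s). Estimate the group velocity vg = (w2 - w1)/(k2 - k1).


vg = (w2 - w1) / (k2 - k1)
= (1.8776e+15 - 1.8336e+15) / (3.2758e+07 - 3.0815e+07)
= 4.4000e+13 / 1.9430e+06
= 2.2645e+07 m/s

2.2645e+07


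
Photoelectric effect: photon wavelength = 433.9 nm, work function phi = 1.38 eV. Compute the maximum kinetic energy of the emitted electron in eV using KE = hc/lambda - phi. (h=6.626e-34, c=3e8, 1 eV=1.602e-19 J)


E_photon = hc / lambda
= (6.626e-34)(3e8) / (433.9e-9)
= 4.5812e-19 J
= 2.8597 eV
KE = E_photon - phi
= 2.8597 - 1.38
= 1.4797 eV

1.4797


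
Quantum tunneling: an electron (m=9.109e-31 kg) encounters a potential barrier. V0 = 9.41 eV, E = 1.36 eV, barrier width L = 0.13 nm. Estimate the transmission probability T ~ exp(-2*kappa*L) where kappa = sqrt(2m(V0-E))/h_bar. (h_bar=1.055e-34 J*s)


V0 - E = 8.05 eV = 1.2896e-18 J
kappa = sqrt(2 * m * (V0-E)) / h_bar
= sqrt(2 * 9.109e-31 * 1.2896e-18) / 1.055e-34
= 1.4529e+10 /m
2*kappa*L = 2 * 1.4529e+10 * 0.13e-9
= 3.7775
T = exp(-3.7775) = 2.288062e-02

2.288062e-02


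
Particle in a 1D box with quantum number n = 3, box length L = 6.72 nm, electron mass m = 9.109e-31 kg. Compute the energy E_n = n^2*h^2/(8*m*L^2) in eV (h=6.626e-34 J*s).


E = n^2 * h^2 / (8 * m * L^2)
= 3^2 * (6.626e-34)^2 / (8 * 9.109e-31 * (6.72e-9)^2)
= 9 * 4.3904e-67 / (8 * 9.109e-31 * 4.5158e-17)
= 1.2007e-20 J
= 0.075 eV

0.075


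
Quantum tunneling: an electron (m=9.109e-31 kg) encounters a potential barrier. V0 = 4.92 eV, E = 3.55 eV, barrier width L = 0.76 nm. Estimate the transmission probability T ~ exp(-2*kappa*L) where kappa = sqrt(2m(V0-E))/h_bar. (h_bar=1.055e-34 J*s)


V0 - E = 1.37 eV = 2.1947e-19 J
kappa = sqrt(2 * m * (V0-E)) / h_bar
= sqrt(2 * 9.109e-31 * 2.1947e-19) / 1.055e-34
= 5.9936e+09 /m
2*kappa*L = 2 * 5.9936e+09 * 0.76e-9
= 9.1103
T = exp(-9.1103) = 1.105208e-04

1.105208e-04


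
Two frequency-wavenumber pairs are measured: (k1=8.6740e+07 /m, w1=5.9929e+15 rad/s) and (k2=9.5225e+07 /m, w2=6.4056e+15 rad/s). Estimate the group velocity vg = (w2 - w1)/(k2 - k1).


vg = (w2 - w1) / (k2 - k1)
= (6.4056e+15 - 5.9929e+15) / (9.5225e+07 - 8.6740e+07)
= 4.1270e+14 / 8.4850e+06
= 4.8639e+07 m/s

4.8639e+07


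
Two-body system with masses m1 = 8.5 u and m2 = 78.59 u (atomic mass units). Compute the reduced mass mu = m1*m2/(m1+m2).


mu = m1 * m2 / (m1 + m2)
= 8.5 * 78.59 / (8.5 + 78.59)
= 668.015 / 87.09
= 7.6704 u

7.6704


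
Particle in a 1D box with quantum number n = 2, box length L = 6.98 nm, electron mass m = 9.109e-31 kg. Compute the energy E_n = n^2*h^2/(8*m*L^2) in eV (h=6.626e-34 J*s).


E = n^2 * h^2 / (8 * m * L^2)
= 2^2 * (6.626e-34)^2 / (8 * 9.109e-31 * (6.98e-9)^2)
= 4 * 4.3904e-67 / (8 * 9.109e-31 * 4.8720e-17)
= 4.9464e-21 J
= 0.0309 eV

0.0309


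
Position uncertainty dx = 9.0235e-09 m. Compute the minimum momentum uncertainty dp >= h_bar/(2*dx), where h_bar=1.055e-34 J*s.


dp = h_bar / (2 * dx)
= 1.055e-34 / (2 * 9.0235e-09)
= 1.055e-34 / 1.8047e-08
= 5.8458e-27 kg*m/s

5.8458e-27


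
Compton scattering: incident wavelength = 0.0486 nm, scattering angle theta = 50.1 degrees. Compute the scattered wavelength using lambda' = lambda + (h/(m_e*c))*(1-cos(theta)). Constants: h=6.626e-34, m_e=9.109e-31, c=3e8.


Compton wavelength: h/(m_e*c) = 2.4247e-12 m
d_lambda = 2.4247e-12 * (1 - cos(50.1 deg))
= 2.4247e-12 * 0.35855
= 8.6938e-13 m = 0.000869 nm
lambda' = 0.0486 + 0.000869
= 0.049469 nm

0.049469


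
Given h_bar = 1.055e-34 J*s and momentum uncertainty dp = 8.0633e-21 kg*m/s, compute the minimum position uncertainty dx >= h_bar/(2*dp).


dx = h_bar / (2 * dp)
= 1.055e-34 / (2 * 8.0633e-21)
= 1.055e-34 / 1.6127e-20
= 6.5420e-15 m

6.5420e-15


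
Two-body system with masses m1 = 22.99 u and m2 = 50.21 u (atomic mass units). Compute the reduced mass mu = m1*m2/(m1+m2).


mu = m1 * m2 / (m1 + m2)
= 22.99 * 50.21 / (22.99 + 50.21)
= 1154.3279 / 73.2
= 15.7695 u

15.7695


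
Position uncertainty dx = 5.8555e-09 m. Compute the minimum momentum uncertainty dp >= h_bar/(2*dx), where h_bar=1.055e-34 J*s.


dp = h_bar / (2 * dx)
= 1.055e-34 / (2 * 5.8555e-09)
= 1.055e-34 / 1.1711e-08
= 9.0086e-27 kg*m/s

9.0086e-27


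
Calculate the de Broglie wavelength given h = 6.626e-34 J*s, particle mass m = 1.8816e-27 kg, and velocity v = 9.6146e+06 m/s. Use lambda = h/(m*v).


lambda = h / (m * v)
= 6.626e-34 / (1.8816e-27 * 9.6146e+06)
= 6.626e-34 / 1.8091e-20
= 3.6626e-14 m

3.6626e-14


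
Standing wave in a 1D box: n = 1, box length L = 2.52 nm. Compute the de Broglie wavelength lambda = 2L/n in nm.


lambda = 2L / n
= 2 * 2.52 / 1
= 5.04 / 1
= 5.04 nm

5.04


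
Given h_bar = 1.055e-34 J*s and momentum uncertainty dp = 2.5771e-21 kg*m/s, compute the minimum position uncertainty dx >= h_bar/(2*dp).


dx = h_bar / (2 * dp)
= 1.055e-34 / (2 * 2.5771e-21)
= 1.055e-34 / 5.1542e-21
= 2.0469e-14 m

2.0469e-14


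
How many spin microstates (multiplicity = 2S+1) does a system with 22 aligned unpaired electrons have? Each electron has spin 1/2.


Total spin S = N * (1/2) = 22 * 0.5 = 11.0
Spin multiplicity = 2S + 1
= 2 * 11.0 + 1
= 23

23


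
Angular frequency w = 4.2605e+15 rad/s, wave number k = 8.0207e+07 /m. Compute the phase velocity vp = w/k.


vp = w / k
= 4.2605e+15 / 8.0207e+07
= 5.3119e+07 m/s

5.3119e+07


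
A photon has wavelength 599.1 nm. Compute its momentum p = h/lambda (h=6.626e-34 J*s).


p = h / lambda
= 6.626e-34 / (599.1e-9)
= 6.626e-34 / 5.9910e-07
= 1.1060e-27 kg*m/s

1.1060e-27


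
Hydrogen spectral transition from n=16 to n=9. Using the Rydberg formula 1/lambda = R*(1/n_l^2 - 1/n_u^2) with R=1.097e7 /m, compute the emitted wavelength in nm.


1/lambda = R * (1/n_l^2 - 1/n_u^2)
= 1.097e7 * (1/9^2 - 1/16^2)
= 1.097e7 * (0.012346 - 0.003906)
= 1.097e7 * 0.008439
= 9.2581e+04 /m
lambda = 1 / 9.2581e+04 = 10801.4064 nm

10801.4064


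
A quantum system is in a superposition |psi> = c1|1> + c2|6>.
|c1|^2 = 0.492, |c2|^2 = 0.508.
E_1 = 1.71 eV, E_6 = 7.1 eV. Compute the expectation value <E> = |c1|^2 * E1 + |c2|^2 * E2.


<E> = |c1|^2 * E1 + |c2|^2 * E2
= 0.492 * 1.71 + 0.508 * 7.1
= 0.8413 + 3.6068
= 4.4481 eV

4.4481


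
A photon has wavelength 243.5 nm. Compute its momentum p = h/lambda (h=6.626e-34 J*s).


p = h / lambda
= 6.626e-34 / (243.5e-9)
= 6.626e-34 / 2.4350e-07
= 2.7211e-27 kg*m/s

2.7211e-27


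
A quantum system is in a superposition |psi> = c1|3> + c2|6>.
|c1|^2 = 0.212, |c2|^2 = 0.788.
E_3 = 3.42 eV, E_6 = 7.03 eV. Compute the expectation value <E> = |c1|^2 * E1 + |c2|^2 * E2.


<E> = |c1|^2 * E1 + |c2|^2 * E2
= 0.212 * 3.42 + 0.788 * 7.03
= 0.725 + 5.5396
= 6.2647 eV

6.2647
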